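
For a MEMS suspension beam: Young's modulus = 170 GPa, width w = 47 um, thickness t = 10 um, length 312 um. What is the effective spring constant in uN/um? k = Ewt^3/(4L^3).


Step 1: Convert E to consistent units (1 GPa = 1000 uN/um^2).
E = 170 GPa = 170000 uN/um^2
Step 2: Compute t^3 = 10^3 = 1000
Step 3: Compute L^3 = 312^3 = 30371328
Step 4: k = 170000 * 47 * 1000 / (4 * 30371328)
k = 65.7693 uN/um


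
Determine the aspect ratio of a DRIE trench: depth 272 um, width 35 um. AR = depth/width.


Step 1: AR = depth / width
Step 2: AR = 272 / 35
AR = 7.8


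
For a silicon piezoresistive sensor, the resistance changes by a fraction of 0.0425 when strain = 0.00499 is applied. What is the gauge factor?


Step 1: Identify values.
dR/R = 0.0425, strain = 0.00499
Step 2: GF = (dR/R) / strain = 0.0425 / 0.00499
GF = 8.5


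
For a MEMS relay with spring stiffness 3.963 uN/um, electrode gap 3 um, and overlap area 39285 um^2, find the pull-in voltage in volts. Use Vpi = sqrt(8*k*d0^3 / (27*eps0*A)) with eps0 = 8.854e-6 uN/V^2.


Step 1: Compute numerator: 8 * k * d0^3 = 8 * 3.963 * 3^3 = 856.008
Step 2: Compute denominator: 27 * eps0 * A = 27 * 8.854e-6 * 39285 = 9.391394
Step 3: Vpi = sqrt(856.008 / 9.391394)
Vpi = 9.55 V


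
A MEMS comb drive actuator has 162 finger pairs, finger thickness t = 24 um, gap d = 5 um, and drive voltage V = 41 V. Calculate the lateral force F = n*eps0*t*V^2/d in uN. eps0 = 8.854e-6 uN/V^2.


Step 1: Parameters: n=162, eps0=8.854e-6 uN/V^2, t=24 um, V=41 V, d=5 um
Step 2: V^2 = 1681
Step 3: F = 162 * 8.854e-6 * 24 * 1681 / 5
F = 11.573 uN


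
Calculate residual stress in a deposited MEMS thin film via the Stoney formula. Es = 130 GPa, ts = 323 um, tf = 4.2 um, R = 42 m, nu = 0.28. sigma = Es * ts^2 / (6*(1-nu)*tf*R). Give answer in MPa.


Step 1: Compute numerator: Es * ts^2 = 130 * 323^2 = 13562770 (GPa*um^2)
Step 2: Compute denominator (R in um): 6*(1-nu)*tf*R = 6*0.72*4.2*42e6 = 762048000.0 (um^2)
Step 3: sigma (GPa) = 13562770 / 762048000.0 = 1.7798e-02 GPa
Step 4: Convert to MPa (x1000): sigma = 17.8 MPa


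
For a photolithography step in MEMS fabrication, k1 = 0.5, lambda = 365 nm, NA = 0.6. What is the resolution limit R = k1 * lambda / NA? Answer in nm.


Step 1: Identify values: k1 = 0.5, lambda = 365 nm, NA = 0.6
Step 2: R = k1 * lambda / NA
R = 0.5 * 365 / 0.6
R = 304.2 nm


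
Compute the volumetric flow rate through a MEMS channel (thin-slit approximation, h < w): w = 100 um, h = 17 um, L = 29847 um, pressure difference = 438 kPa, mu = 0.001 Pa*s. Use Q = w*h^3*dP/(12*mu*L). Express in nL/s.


Step 1: Convert all dimensions to SI (meters).
w = 100e-6 m, h = 17e-6 m, L = 29847e-6 m, dP = 438e3 Pa
Step 2: Q = w * h^3 * dP / (12 * mu * L)
Q = 100e-6 * (17e-6)^3 * 438e3 / (12 * 0.001 * 29847e-6) = 6.0081248e-10 m^3/s
Step 3: Convert Q from m^3/s to nL/s (1 m^3 = 1e12 nL, so multiply by 1e12).
Q = 600.812 nL/s


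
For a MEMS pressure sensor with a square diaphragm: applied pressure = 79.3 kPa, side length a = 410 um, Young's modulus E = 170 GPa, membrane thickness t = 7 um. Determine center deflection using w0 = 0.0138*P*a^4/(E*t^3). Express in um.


Step 1: Convert pressure to compatible units (E is in GPa, so P in GPa).
P = 79.3 kPa = 79.3e-6 GPa
Step 2: Compute numerator: 0.0138 * P * a^4.
a^4 = 410^4 = 28257610000
numerator = 0.0138 * 79.3e-6 * 28257610000 = 3.09234e+04
Step 3: Compute denominator: E * t^3 = 170 * 7^3 = 58310
Step 4: w0 = numerator / denominator = 3.09234e+04 / 58310 = 0.5303 um


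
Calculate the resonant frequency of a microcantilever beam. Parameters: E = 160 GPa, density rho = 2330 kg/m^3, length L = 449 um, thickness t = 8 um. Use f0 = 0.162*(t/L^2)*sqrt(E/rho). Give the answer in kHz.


Step 1: Convert units to SI.
t_SI = 8e-6 m, L_SI = 449e-6 m
Step 2: Calculate sqrt(E/rho).
sqrt(160e9 / 2330) = 8286.71 m/s
Step 3: Compute f0.
f0 = 0.162 * 8e-6 / (449e-6)^2 * 8286.71 = 53271.4 Hz = 53.27 kHz


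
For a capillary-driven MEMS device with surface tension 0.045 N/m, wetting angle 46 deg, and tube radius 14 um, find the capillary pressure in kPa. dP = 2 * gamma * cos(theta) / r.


Step 1: cos(46 deg) = 0.6947
Step 2: Convert r to m: r = 14e-6 m
Step 3: dP = 2 * 0.045 * 0.6947 / 14e-6 = 4465.9 Pa
Step 4: Convert Pa to kPa (divide by 1000).
dP = 4.47 kPa


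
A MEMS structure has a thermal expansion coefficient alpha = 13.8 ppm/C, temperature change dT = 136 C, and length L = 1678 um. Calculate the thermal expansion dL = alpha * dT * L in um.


Step 1: Convert CTE: alpha = 13.8 ppm/C = 13.8e-6 /C
Step 2: dL = 13.8e-6 * 136 * 1678
dL = 3.1493 um


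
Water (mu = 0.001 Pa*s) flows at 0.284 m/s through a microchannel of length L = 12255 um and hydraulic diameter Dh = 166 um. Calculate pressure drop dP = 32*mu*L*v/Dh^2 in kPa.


Step 1: Convert to SI: L = 12255e-6 m, Dh = 166e-6 m
Step 2: dP = 32 * 0.001 * 12255e-6 * 0.284 / (166e-6)^2
Step 3: dP = 4041.71 Pa
Step 4: Convert to kPa: dP = 4.04 kPa


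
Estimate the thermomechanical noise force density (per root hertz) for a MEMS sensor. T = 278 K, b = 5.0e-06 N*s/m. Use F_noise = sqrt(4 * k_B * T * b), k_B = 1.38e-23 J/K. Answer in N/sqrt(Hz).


Step 1: Compute 4 * k_B * T * b
= 4 * 1.38e-23 * 278 * 5.0e-06
= 7.6728e-26 N^2/Hz
Step 2: F_noise = sqrt(7.6728e-26)
F_noise = 2.77e-13 N/sqrt(Hz)


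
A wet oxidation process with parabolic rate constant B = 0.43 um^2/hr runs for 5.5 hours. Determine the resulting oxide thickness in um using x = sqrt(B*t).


Step 1: Compute B*t = 0.43 * 5.5 = 2.365
Step 2: x = sqrt(2.365)
x = 1.538 um


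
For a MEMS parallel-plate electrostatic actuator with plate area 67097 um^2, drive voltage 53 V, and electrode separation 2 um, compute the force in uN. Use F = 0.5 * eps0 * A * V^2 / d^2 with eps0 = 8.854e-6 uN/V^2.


Step 1: Identify parameters.
eps0 = 8.854e-6 uN/V^2, A = 67097 um^2, V = 53 V, d = 2 um
Step 2: Compute V^2 = 53^2 = 2809
Step 3: Compute d^2 = 2^2 = 4
Step 4: F = 0.5 * 8.854e-6 * 67097 * 2809 / 4
F = 208.595 uN


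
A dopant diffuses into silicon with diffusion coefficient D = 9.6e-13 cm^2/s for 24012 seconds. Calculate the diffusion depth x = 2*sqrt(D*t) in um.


Step 1: Compute D*t = 9.6e-13 * 24012 = 2.305152e-08 cm^2
Step 2: sqrt(D*t) = 1.51827e-04 cm
Step 3: x = 2 * 1.51827e-04 cm = 3.03654e-04 cm
Step 4: Convert to um (1 cm = 1e4 um): x = 3.037 um


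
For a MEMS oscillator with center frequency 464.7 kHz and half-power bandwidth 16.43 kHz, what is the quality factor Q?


Step 1: Q = f0 / bandwidth
Step 2: Q = 464.7 / 16.43
Q = 28.3


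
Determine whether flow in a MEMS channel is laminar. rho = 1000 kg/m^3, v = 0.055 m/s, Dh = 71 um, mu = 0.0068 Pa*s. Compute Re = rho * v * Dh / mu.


Step 1: Convert Dh to meters: Dh = 71e-6 m
Step 2: Re = rho * v * Dh / mu
Re = 1000 * 0.055 * 71e-6 / 0.0068
Re = 0.574
Since Re = 0.574 is below ~2300, the flow is laminar.


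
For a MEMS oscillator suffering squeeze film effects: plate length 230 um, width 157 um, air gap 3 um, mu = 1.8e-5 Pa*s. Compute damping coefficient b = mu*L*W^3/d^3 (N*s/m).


Step 1: Convert to SI.
L = 230e-6 m, W = 157e-6 m, d = 3e-6 m
Step 2: W^3 = (157e-6)^3 = 3.87e-12 m^3
Step 3: d^3 = (3e-6)^3 = 2.70e-17 m^3
Step 4: b = 1.8e-5 * 230e-6 * 3.87e-12 / 2.70e-17
b = 5.93e-04 N*s/m


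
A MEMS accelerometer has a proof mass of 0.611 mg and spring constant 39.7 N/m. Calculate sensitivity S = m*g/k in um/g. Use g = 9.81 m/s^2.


Step 1: Convert mass: m = 0.611 mg = 6.11e-07 kg
Step 2: S = m * g / k = 6.11e-07 * 9.81 / 39.7
Step 3: S = 1.51e-07 m/g
Step 4: Convert to um/g: S = 0.151 um/g


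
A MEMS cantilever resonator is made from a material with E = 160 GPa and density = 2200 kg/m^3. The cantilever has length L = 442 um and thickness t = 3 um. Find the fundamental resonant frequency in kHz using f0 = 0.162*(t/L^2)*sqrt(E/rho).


Step 1: Convert units to SI.
t_SI = 3e-6 m, L_SI = 442e-6 m
Step 2: Calculate sqrt(E/rho).
sqrt(160e9 / 2200) = 8528.03 m/s
Step 3: Compute f0.
f0 = 0.162 * 3e-6 / (442e-6)^2 * 8528.03 = 21214.9 Hz = 21.21 kHz


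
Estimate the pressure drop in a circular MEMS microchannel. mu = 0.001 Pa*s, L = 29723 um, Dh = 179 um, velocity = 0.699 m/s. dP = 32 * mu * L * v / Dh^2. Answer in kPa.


Step 1: Convert to SI: L = 29723e-6 m, Dh = 179e-6 m
Step 2: dP = 32 * 0.001 * 29723e-6 * 0.699 / (179e-6)^2
Step 3: dP = 20749.79 Pa
Step 4: Convert to kPa: dP = 20.75 kPa


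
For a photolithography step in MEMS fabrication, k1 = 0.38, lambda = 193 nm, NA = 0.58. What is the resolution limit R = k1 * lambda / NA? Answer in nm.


Step 1: Identify values: k1 = 0.38, lambda = 193 nm, NA = 0.58
Step 2: R = k1 * lambda / NA
R = 0.38 * 193 / 0.58
R = 126.4 nm


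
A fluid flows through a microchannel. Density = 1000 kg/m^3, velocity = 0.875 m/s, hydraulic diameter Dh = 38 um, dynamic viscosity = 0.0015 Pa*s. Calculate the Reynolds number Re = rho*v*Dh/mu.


Step 1: Convert Dh to meters: Dh = 38e-6 m
Step 2: Re = rho * v * Dh / mu
Re = 1000 * 0.875 * 38e-6 / 0.0015
Re = 22.167


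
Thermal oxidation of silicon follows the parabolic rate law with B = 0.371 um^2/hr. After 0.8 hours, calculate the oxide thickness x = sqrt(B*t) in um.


Step 1: Compute B*t = 0.371 * 0.8 = 0.2968
Step 2: x = sqrt(0.2968)
x = 0.545 um


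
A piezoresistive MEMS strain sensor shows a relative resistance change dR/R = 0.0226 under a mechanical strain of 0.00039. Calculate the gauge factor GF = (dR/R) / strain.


Step 1: Identify values.
dR/R = 0.0226, strain = 0.00039
Step 2: GF = (dR/R) / strain = 0.0226 / 0.00039
GF = 57.9


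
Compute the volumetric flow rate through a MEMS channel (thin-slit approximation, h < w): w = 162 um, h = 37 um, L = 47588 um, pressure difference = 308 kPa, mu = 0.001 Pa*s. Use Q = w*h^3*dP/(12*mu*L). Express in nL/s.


Step 1: Convert all dimensions to SI (meters).
w = 162e-6 m, h = 37e-6 m, L = 47588e-6 m, dP = 308e3 Pa
Step 2: Q = w * h^3 * dP / (12 * mu * L)
Q = 162e-6 * (37e-6)^3 * 308e3 / (12 * 0.001 * 47588e-6) = 4.42580428e-09 m^3/s
Step 3: Convert Q from m^3/s to nL/s (1 m^3 = 1e12 nL, so multiply by 1e12).
Q = 4425.804 nL/s


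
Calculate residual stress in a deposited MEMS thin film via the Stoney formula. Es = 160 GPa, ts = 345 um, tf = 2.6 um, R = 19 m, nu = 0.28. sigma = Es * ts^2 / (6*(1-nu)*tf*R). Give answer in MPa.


Step 1: Compute numerator: Es * ts^2 = 160 * 345^2 = 19044000 (GPa*um^2)
Step 2: Compute denominator (R in um): 6*(1-nu)*tf*R = 6*0.72*2.6*19e6 = 213408000.0 (um^2)
Step 3: sigma (GPa) = 19044000 / 213408000.0 = 8.9238e-02 GPa
Step 4: Convert to MPa (x1000): sigma = 89.2 MPa


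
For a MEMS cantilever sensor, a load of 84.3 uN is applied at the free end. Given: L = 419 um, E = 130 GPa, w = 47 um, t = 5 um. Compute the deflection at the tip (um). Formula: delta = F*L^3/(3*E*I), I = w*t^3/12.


Step 1: Calculate the second moment of area.
I = w * t^3 / 12 = 47 * 5^3 / 12 = 489.5833 um^4
Step 2: Convert E to consistent units (1 GPa = 1000 uN/um^2).
E = 130 GPa = 130000 uN/um^2
Step 3: Calculate tip deflection.
delta = F * L^3 / (3 * E * I)
delta = 84.3 * 419^3 / (3 * 130000 * 489.5833)
delta = 32.4772 um


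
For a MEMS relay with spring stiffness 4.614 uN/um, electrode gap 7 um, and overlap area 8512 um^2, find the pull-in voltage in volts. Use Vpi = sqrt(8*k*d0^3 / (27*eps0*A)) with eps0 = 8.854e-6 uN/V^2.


Step 1: Compute numerator: 8 * k * d0^3 = 8 * 4.614 * 7^3 = 12660.816
Step 2: Compute denominator: 27 * eps0 * A = 27 * 8.854e-6 * 8512 = 2.034862
Step 3: Vpi = sqrt(12660.816 / 2.034862)
Vpi = 78.88 V


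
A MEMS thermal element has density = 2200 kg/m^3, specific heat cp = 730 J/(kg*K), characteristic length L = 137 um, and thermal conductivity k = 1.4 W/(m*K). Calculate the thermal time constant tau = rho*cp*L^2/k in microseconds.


Step 1: Convert L to m: L = 137e-6 m
Step 2: L^2 = (137e-6)^2 = 1.8769e-08 m^2
Step 3: tau = 2200 * 730 * 1.8769e-08 / 1.4 = 2.153072429e-02 s
Step 4: Convert to microseconds (multiply by 1e6).
tau = 21530.724 us


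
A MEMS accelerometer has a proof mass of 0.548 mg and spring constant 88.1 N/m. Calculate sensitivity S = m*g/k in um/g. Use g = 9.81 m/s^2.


Step 1: Convert mass: m = 0.548 mg = 5.48e-07 kg
Step 2: S = m * g / k = 5.48e-07 * 9.81 / 88.1
Step 3: S = 6.10e-08 m/g
Step 4: Convert to um/g: S = 0.061 um/g


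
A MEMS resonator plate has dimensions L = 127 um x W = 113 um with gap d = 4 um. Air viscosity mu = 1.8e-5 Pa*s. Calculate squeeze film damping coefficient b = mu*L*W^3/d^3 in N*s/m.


Step 1: Convert to SI.
L = 127e-6 m, W = 113e-6 m, d = 4e-6 m
Step 2: W^3 = (113e-6)^3 = 1.44e-12 m^3
Step 3: d^3 = (4e-6)^3 = 6.40e-17 m^3
Step 4: b = 1.8e-5 * 127e-6 * 1.44e-12 / 6.40e-17
b = 5.15e-05 N*s/m


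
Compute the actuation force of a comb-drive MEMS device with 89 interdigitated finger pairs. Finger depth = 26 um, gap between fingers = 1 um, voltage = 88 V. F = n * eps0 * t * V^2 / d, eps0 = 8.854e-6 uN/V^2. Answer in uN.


Step 1: Parameters: n=89, eps0=8.854e-6 uN/V^2, t=26 um, V=88 V, d=1 um
Step 2: V^2 = 7744
Step 3: F = 89 * 8.854e-6 * 26 * 7744 / 1
F = 158.66 uN


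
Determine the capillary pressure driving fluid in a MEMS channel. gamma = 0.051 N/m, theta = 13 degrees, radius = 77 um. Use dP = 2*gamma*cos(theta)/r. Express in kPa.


Step 1: cos(13 deg) = 0.9744
Step 2: Convert r to m: r = 77e-6 m
Step 3: dP = 2 * 0.051 * 0.9744 / 77e-6 = 1290.8 Pa
Step 4: Convert Pa to kPa (divide by 1000).
dP = 1.29 kPa


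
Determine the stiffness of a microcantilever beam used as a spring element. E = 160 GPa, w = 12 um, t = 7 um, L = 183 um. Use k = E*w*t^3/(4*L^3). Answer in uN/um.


Step 1: Convert E to consistent units (1 GPa = 1000 uN/um^2).
E = 160 GPa = 160000 uN/um^2
Step 2: Compute t^3 = 7^3 = 343
Step 3: Compute L^3 = 183^3 = 6128487
Step 4: k = 160000 * 12 * 343 / (4 * 6128487)
k = 26.8647 uN/um


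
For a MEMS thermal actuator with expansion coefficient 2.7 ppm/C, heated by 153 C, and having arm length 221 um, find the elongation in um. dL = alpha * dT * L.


Step 1: Convert CTE: alpha = 2.7 ppm/C = 2.7e-6 /C
Step 2: dL = 2.7e-6 * 153 * 221
dL = 0.0913 um


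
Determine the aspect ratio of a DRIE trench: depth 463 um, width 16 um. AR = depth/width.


Step 1: AR = depth / width
Step 2: AR = 463 / 16
AR = 28.9


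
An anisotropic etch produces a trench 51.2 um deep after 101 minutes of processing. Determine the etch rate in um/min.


Step 1: Etch rate = depth / time
Step 2: rate = 51.2 / 101
rate = 0.507 um/min


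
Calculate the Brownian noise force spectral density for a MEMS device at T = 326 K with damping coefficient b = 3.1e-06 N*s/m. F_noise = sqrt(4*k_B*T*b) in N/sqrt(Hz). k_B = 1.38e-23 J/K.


Step 1: Compute 4 * k_B * T * b
= 4 * 1.38e-23 * 326 * 3.1e-06
= 5.5785e-26 N^2/Hz
Step 2: F_noise = sqrt(5.5785e-26)
F_noise = 2.36e-13 N/sqrt(Hz)


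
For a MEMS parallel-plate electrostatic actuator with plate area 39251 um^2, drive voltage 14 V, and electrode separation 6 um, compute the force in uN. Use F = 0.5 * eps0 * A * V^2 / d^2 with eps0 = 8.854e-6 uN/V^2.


Step 1: Identify parameters.
eps0 = 8.854e-6 uN/V^2, A = 39251 um^2, V = 14 V, d = 6 um
Step 2: Compute V^2 = 14^2 = 196
Step 3: Compute d^2 = 6^2 = 36
Step 4: F = 0.5 * 8.854e-6 * 39251 * 196 / 36
F = 0.946 uN


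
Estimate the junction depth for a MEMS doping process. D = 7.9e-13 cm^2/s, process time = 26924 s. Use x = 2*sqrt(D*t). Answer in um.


Step 1: Compute D*t = 7.9e-13 * 26924 = 2.126996e-08 cm^2
Step 2: sqrt(D*t) = 1.45842e-04 cm
Step 3: x = 2 * 1.45842e-04 cm = 2.91684e-04 cm
Step 4: Convert to um (1 cm = 1e4 um): x = 2.917 um


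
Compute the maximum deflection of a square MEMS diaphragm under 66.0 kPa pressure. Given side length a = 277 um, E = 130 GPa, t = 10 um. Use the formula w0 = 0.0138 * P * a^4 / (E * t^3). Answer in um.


Step 1: Convert pressure to compatible units (E is in GPa, so P in GPa).
P = 66.0 kPa = 66.0e-6 GPa
Step 2: Compute numerator: 0.0138 * P * a^4.
a^4 = 277^4 = 5887339441
numerator = 0.0138 * 66.0e-6 * 5887339441 = 5.3622e+03
Step 3: Compute denominator: E * t^3 = 130 * 10^3 = 130000
Step 4: w0 = numerator / denominator = 5.3622e+03 / 130000 = 0.0412 um


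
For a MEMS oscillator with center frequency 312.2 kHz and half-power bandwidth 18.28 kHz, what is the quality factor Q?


Step 1: Q = f0 / bandwidth
Step 2: Q = 312.2 / 18.28
Q = 17.1


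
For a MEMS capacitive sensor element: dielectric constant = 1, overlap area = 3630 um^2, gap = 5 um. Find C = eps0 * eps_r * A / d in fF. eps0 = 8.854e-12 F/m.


Step 1: Convert area to m^2: A = 3630e-12 m^2
Step 2: Convert gap to m: d = 5e-6 m
Step 3: C = eps0 * eps_r * A / d
C = 8.854e-12 * 1 * 3630e-12 / 5e-6
Step 4: Convert to fF (multiply by 1e15).
C = 6.43 fF


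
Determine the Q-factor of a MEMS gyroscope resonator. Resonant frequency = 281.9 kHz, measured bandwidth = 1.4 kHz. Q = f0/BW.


Step 1: Q = f0 / bandwidth
Step 2: Q = 281.9 / 1.4
Q = 201.4


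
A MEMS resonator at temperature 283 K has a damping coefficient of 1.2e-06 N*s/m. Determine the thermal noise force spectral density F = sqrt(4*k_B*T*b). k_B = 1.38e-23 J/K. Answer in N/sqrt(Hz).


Step 1: Compute 4 * k_B * T * b
= 4 * 1.38e-23 * 283 * 1.2e-06
= 1.8746e-26 N^2/Hz
Step 2: F_noise = sqrt(1.8746e-26)
F_noise = 1.37e-13 N/sqrt(Hz)


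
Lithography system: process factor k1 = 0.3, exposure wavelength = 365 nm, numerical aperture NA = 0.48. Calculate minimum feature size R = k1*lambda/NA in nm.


Step 1: Identify values: k1 = 0.3, lambda = 365 nm, NA = 0.48
Step 2: R = k1 * lambda / NA
R = 0.3 * 365 / 0.48
R = 228.1 nm


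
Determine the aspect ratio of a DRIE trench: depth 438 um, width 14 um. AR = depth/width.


Step 1: AR = depth / width
Step 2: AR = 438 / 14
AR = 31.3


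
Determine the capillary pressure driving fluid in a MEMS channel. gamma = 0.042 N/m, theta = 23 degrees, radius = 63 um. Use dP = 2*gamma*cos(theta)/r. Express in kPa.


Step 1: cos(23 deg) = 0.9205
Step 2: Convert r to m: r = 63e-6 m
Step 3: dP = 2 * 0.042 * 0.9205 / 63e-6 = 1227.3 Pa
Step 4: Convert Pa to kPa (divide by 1000).
dP = 1.23 kPa


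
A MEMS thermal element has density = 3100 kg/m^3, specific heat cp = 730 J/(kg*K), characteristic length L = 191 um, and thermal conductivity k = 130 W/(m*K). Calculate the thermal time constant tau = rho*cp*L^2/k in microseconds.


Step 1: Convert L to m: L = 191e-6 m
Step 2: L^2 = (191e-6)^2 = 3.6481e-08 m^2
Step 3: tau = 3100 * 730 * 3.6481e-08 / 130 = 6.3505e-04 s
Step 4: Convert to microseconds (multiply by 1e6).
tau = 635.05 us


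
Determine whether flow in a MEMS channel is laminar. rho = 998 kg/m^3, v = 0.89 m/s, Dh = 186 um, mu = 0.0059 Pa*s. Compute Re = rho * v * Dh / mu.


Step 1: Convert Dh to meters: Dh = 186e-6 m
Step 2: Re = rho * v * Dh / mu
Re = 998 * 0.89 * 186e-6 / 0.0059
Re = 28.002
Since Re = 28.002 is below ~2300, the flow is laminar.


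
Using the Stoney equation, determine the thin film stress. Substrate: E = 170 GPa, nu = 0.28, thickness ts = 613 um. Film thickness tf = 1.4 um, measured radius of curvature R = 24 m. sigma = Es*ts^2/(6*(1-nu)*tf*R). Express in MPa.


Step 1: Compute numerator: Es * ts^2 = 170 * 613^2 = 63880730 (GPa*um^2)
Step 2: Compute denominator (R in um): 6*(1-nu)*tf*R = 6*0.72*1.4*24e6 = 145152000.0 (um^2)
Step 3: sigma (GPa) = 63880730 / 145152000.0 = 4.40095e-01 GPa
Step 4: Convert to MPa (x1000): sigma = 440.1 MPa


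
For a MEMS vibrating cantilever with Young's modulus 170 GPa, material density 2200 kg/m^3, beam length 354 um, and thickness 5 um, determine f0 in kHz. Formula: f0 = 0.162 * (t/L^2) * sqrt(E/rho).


Step 1: Convert units to SI.
t_SI = 5e-6 m, L_SI = 354e-6 m
Step 2: Calculate sqrt(E/rho).
sqrt(170e9 / 2200) = 8790.49 m/s
Step 3: Compute f0.
f0 = 0.162 * 5e-6 / (354e-6)^2 * 8790.49 = 56818.7 Hz = 56.82 kHz


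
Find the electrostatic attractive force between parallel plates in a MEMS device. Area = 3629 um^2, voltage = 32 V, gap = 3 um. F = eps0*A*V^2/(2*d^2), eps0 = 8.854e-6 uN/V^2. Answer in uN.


Step 1: Identify parameters.
eps0 = 8.854e-6 uN/V^2, A = 3629 um^2, V = 32 V, d = 3 um
Step 2: Compute V^2 = 32^2 = 1024
Step 3: Compute d^2 = 3^2 = 9
Step 4: F = 0.5 * 8.854e-6 * 3629 * 1024 / 9
F = 1.828 uN


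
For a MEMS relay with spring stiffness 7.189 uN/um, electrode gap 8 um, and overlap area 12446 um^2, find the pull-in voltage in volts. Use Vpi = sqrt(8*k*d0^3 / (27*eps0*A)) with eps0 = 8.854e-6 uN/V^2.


Step 1: Compute numerator: 8 * k * d0^3 = 8 * 7.189 * 8^3 = 29446.144
Step 2: Compute denominator: 27 * eps0 * A = 27 * 8.854e-6 * 12446 = 2.975316
Step 3: Vpi = sqrt(29446.144 / 2.975316)
Vpi = 99.48 V


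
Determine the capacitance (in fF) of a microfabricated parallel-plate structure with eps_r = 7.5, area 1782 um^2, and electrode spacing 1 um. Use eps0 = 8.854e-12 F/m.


Step 1: Convert area to m^2: A = 1782e-12 m^2
Step 2: Convert gap to m: d = 1e-6 m
Step 3: C = eps0 * eps_r * A / d
C = 8.854e-12 * 7.5 * 1782e-12 / 1e-6
Step 4: Convert to fF (multiply by 1e15).
C = 118.33 fF


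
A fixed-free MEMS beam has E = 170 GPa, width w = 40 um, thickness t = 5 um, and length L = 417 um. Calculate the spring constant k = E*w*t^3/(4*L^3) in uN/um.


Step 1: Convert E to consistent units (1 GPa = 1000 uN/um^2).
E = 170 GPa = 170000 uN/um^2
Step 2: Compute t^3 = 5^3 = 125
Step 3: Compute L^3 = 417^3 = 72511713
Step 4: k = 170000 * 40 * 125 / (4 * 72511713)
k = 2.9306 uN/um


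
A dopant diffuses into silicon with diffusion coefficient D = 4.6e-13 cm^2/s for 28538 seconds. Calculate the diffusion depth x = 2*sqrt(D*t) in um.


Step 1: Compute D*t = 4.6e-13 * 28538 = 1.312748e-08 cm^2
Step 2: sqrt(D*t) = 1.14575e-04 cm
Step 3: x = 2 * 1.14575e-04 cm = 2.2915e-04 cm
Step 4: Convert to um (1 cm = 1e4 um): x = 2.292 um


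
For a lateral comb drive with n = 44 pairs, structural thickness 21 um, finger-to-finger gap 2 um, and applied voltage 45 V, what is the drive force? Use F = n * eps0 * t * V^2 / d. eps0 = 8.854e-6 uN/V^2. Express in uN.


Step 1: Parameters: n=44, eps0=8.854e-6 uN/V^2, t=21 um, V=45 V, d=2 um
Step 2: V^2 = 2025
Step 3: F = 44 * 8.854e-6 * 21 * 2025 / 2
F = 8.283 uN


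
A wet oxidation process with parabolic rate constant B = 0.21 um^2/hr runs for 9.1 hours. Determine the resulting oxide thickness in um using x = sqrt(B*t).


Step 1: Compute B*t = 0.21 * 9.1 = 1.911
Step 2: x = sqrt(1.911)
x = 1.382 um


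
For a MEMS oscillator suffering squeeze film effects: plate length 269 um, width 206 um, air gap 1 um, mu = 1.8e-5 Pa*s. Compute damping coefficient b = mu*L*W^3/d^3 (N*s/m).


Step 1: Convert to SI.
L = 269e-6 m, W = 206e-6 m, d = 1e-6 m
Step 2: W^3 = (206e-6)^3 = 8.74e-12 m^3
Step 3: d^3 = (1e-6)^3 = 1.00e-18 m^3
Step 4: b = 1.8e-5 * 269e-6 * 8.74e-12 / 1.00e-18
b = 4.23e-02 N*s/m


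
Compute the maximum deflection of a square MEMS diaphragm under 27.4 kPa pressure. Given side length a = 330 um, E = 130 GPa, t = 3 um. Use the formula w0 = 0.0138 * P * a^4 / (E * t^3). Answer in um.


Step 1: Convert pressure to compatible units (E is in GPa, so P in GPa).
P = 27.4 kPa = 27.4e-6 GPa
Step 2: Compute numerator: 0.0138 * P * a^4.
a^4 = 330^4 = 11859210000
numerator = 0.0138 * 27.4e-6 * 11859210000 = 4.484204e+03
Step 3: Compute denominator: E * t^3 = 130 * 3^3 = 3510
Step 4: w0 = numerator / denominator = 4.484204e+03 / 3510 = 1.2776 um


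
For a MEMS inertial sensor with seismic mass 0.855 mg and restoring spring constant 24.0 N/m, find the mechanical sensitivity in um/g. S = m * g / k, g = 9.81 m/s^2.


Step 1: Convert mass: m = 0.855 mg = 8.55e-07 kg
Step 2: S = m * g / k = 8.55e-07 * 9.81 / 24.0
Step 3: S = 3.49e-07 m/g
Step 4: Convert to um/g: S = 0.349 um/g


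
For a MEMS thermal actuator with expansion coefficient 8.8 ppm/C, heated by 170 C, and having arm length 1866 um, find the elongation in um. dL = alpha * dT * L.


Step 1: Convert CTE: alpha = 8.8 ppm/C = 8.8e-6 /C
Step 2: dL = 8.8e-6 * 170 * 1866
dL = 2.7915 um


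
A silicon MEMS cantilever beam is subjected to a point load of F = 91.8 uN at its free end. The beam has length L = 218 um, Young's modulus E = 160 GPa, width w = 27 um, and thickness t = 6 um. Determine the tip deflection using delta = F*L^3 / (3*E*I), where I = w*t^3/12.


Step 1: Calculate the second moment of area.
I = w * t^3 / 12 = 27 * 6^3 / 12 = 486.0 um^4
Step 2: Convert E to consistent units (1 GPa = 1000 uN/um^2).
E = 160 GPa = 160000 uN/um^2
Step 3: Calculate tip deflection.
delta = F * L^3 / (3 * E * I)
delta = 91.8 * 218^3 / (3 * 160000 * 486.0)
delta = 4.0769 um


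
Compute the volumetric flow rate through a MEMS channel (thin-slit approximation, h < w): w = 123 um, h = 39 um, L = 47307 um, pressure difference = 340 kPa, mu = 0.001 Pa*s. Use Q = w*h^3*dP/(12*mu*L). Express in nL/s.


Step 1: Convert all dimensions to SI (meters).
w = 123e-6 m, h = 39e-6 m, L = 47307e-6 m, dP = 340e3 Pa
Step 2: Q = w * h^3 * dP / (12 * mu * L)
Q = 123e-6 * (39e-6)^3 * 340e3 / (12 * 0.001 * 47307e-6) = 4.36989695e-09 m^3/s
Step 3: Convert Q from m^3/s to nL/s (1 m^3 = 1e12 nL, so multiply by 1e12).
Q = 4369.897 nL/s


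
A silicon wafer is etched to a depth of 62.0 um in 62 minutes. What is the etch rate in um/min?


Step 1: Etch rate = depth / time
Step 2: rate = 62.0 / 62
rate = 1.0 um/min


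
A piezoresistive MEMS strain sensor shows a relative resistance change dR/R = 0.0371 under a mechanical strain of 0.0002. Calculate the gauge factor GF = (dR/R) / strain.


Step 1: Identify values.
dR/R = 0.0371, strain = 0.0002
Step 2: GF = (dR/R) / strain = 0.0371 / 0.0002
GF = 185.5


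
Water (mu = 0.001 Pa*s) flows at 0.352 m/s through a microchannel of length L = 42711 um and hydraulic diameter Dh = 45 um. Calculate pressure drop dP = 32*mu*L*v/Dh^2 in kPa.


Step 1: Convert to SI: L = 42711e-6 m, Dh = 45e-6 m
Step 2: dP = 32 * 0.001 * 42711e-6 * 0.352 / (45e-6)^2
Step 3: dP = 237578.62 Pa
Step 4: Convert to kPa: dP = 237.58 kPa


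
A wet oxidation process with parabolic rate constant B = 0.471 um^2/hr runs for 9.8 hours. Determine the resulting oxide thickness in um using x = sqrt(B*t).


Step 1: Compute B*t = 0.471 * 9.8 = 4.6158
Step 2: x = sqrt(4.6158)
x = 2.148 um


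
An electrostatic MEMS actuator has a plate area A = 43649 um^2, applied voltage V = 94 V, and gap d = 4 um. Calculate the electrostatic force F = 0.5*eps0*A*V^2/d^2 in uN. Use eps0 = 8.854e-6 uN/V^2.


Step 1: Identify parameters.
eps0 = 8.854e-6 uN/V^2, A = 43649 um^2, V = 94 V, d = 4 um
Step 2: Compute V^2 = 94^2 = 8836
Step 3: Compute d^2 = 4^2 = 16
Step 4: F = 0.5 * 8.854e-6 * 43649 * 8836 / 16
F = 106.714 uN


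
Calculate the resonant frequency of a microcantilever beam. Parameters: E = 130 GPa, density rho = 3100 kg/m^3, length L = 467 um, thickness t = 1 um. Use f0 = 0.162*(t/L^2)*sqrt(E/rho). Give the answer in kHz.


Step 1: Convert units to SI.
t_SI = 1e-6 m, L_SI = 467e-6 m
Step 2: Calculate sqrt(E/rho).
sqrt(130e9 / 3100) = 6475.76 m/s
Step 3: Compute f0.
f0 = 0.162 * 1e-6 / (467e-6)^2 * 6475.76 = 4810.3 Hz = 4.81 kHz


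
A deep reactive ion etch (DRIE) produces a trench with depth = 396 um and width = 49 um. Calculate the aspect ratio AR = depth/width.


Step 1: AR = depth / width
Step 2: AR = 396 / 49
AR = 8.1


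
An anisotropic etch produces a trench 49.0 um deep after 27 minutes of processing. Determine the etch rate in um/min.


Step 1: Etch rate = depth / time
Step 2: rate = 49.0 / 27
rate = 1.815 um/min


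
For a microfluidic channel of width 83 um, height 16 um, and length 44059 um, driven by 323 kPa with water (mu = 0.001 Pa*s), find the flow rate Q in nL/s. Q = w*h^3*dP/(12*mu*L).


Step 1: Convert all dimensions to SI (meters).
w = 83e-6 m, h = 16e-6 m, L = 44059e-6 m, dP = 323e3 Pa
Step 2: Q = w * h^3 * dP / (12 * mu * L)
Q = 83e-6 * (16e-6)^3 * 323e3 / (12 * 0.001 * 44059e-6) = 2.0769435e-10 m^3/s
Step 3: Convert Q from m^3/s to nL/s (1 m^3 = 1e12 nL, so multiply by 1e12).
Q = 207.694 nL/s


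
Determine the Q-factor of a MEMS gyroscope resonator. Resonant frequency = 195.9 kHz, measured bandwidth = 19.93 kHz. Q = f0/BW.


Step 1: Q = f0 / bandwidth
Step 2: Q = 195.9 / 19.93
Q = 9.8


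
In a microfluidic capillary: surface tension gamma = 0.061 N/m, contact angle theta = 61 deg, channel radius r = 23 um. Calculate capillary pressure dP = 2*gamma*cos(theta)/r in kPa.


Step 1: cos(61 deg) = 0.4848
Step 2: Convert r to m: r = 23e-6 m
Step 3: dP = 2 * 0.061 * 0.4848 / 23e-6 = 2571.5 Pa
Step 4: Convert Pa to kPa (divide by 1000).
dP = 2.57 kPa


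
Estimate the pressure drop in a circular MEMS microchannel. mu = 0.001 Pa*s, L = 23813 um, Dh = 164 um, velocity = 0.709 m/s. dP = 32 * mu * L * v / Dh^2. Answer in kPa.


Step 1: Convert to SI: L = 23813e-6 m, Dh = 164e-6 m
Step 2: dP = 32 * 0.001 * 23813e-6 * 0.709 / (164e-6)^2
Step 3: dP = 20087.35 Pa
Step 4: Convert to kPa: dP = 20.09 kPa


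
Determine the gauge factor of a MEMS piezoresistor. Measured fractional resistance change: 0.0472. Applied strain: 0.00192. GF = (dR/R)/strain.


Step 1: Identify values.
dR/R = 0.0472, strain = 0.00192
Step 2: GF = (dR/R) / strain = 0.0472 / 0.00192
GF = 24.6


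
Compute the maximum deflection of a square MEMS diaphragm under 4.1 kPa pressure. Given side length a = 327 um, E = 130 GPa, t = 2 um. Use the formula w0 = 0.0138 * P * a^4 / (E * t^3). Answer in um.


Step 1: Convert pressure to compatible units (E is in GPa, so P in GPa).
P = 4.1 kPa = 4.1e-6 GPa
Step 2: Compute numerator: 0.0138 * P * a^4.
a^4 = 327^4 = 11433811041
numerator = 0.0138 * 4.1e-6 * 11433811041 = 6.4693e+02
Step 3: Compute denominator: E * t^3 = 130 * 2^3 = 1040
Step 4: w0 = numerator / denominator = 6.4693e+02 / 1040 = 0.622 um


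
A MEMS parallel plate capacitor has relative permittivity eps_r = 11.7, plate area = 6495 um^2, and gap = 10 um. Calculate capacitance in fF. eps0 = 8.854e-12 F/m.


Step 1: Convert area to m^2: A = 6495e-12 m^2
Step 2: Convert gap to m: d = 10e-6 m
Step 3: C = eps0 * eps_r * A / d
C = 8.854e-12 * 11.7 * 6495e-12 / 10e-6
Step 4: Convert to fF (multiply by 1e15).
C = 67.28 fF


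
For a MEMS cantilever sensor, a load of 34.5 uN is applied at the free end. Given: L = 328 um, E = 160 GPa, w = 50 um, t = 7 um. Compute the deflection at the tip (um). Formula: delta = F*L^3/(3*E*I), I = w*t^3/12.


Step 1: Calculate the second moment of area.
I = w * t^3 / 12 = 50 * 7^3 / 12 = 1429.1667 um^4
Step 2: Convert E to consistent units (1 GPa = 1000 uN/um^2).
E = 160 GPa = 160000 uN/um^2
Step 3: Calculate tip deflection.
delta = F * L^3 / (3 * E * I)
delta = 34.5 * 328^3 / (3 * 160000 * 1429.1667)
delta = 1.7747 um


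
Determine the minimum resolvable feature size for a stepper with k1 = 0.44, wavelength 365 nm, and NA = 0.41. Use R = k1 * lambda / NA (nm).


Step 1: Identify values: k1 = 0.44, lambda = 365 nm, NA = 0.41
Step 2: R = k1 * lambda / NA
R = 0.44 * 365 / 0.41
R = 391.7 nm


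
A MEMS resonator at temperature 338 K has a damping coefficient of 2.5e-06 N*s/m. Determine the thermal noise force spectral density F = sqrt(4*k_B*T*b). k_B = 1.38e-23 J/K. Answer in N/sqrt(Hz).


Step 1: Compute 4 * k_B * T * b
= 4 * 1.38e-23 * 338 * 2.5e-06
= 4.6644e-26 N^2/Hz
Step 2: F_noise = sqrt(4.6644e-26)
F_noise = 2.16e-13 N/sqrt(Hz)


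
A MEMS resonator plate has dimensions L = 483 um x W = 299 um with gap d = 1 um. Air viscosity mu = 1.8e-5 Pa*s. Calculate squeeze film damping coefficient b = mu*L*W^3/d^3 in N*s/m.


Step 1: Convert to SI.
L = 483e-6 m, W = 299e-6 m, d = 1e-6 m
Step 2: W^3 = (299e-6)^3 = 2.67e-11 m^3
Step 3: d^3 = (1e-6)^3 = 1.00e-18 m^3
Step 4: b = 1.8e-5 * 483e-6 * 2.67e-11 / 1.00e-18
b = 2.32e-01 N*s/m


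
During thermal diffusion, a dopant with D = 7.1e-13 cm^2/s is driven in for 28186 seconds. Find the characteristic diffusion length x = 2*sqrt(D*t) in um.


Step 1: Compute D*t = 7.1e-13 * 28186 = 2.001206e-08 cm^2
Step 2: sqrt(D*t) = 1.41464e-04 cm
Step 3: x = 2 * 1.41464e-04 cm = 2.82928e-04 cm
Step 4: Convert to um (1 cm = 1e4 um): x = 2.829 um


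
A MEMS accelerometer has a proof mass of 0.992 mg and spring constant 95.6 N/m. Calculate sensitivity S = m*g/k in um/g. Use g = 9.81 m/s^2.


Step 1: Convert mass: m = 0.992 mg = 9.92e-07 kg
Step 2: S = m * g / k = 9.92e-07 * 9.81 / 95.6
Step 3: S = 1.02e-07 m/g
Step 4: Convert to um/g: S = 0.102 um/g


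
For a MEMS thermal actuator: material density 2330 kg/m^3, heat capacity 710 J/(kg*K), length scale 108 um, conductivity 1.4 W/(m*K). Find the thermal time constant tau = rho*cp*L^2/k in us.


Step 1: Convert L to m: L = 108e-6 m
Step 2: L^2 = (108e-6)^2 = 1.1664e-08 m^2
Step 3: tau = 2330 * 710 * 1.1664e-08 / 1.4 = 1.378268229e-02 s
Step 4: Convert to microseconds (multiply by 1e6).
tau = 13782.682 us


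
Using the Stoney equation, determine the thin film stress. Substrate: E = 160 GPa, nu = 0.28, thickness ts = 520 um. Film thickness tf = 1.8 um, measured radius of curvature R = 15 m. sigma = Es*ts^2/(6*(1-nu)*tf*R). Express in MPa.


Step 1: Compute numerator: Es * ts^2 = 160 * 520^2 = 43264000 (GPa*um^2)
Step 2: Compute denominator (R in um): 6*(1-nu)*tf*R = 6*0.72*1.8*15e6 = 116640000.0 (um^2)
Step 3: sigma (GPa) = 43264000 / 116640000.0 = 3.70919e-01 GPa
Step 4: Convert to MPa (x1000): sigma = 370.9 MPa


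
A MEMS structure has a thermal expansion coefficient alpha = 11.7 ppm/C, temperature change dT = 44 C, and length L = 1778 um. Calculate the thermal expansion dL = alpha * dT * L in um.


Step 1: Convert CTE: alpha = 11.7 ppm/C = 11.7e-6 /C
Step 2: dL = 11.7e-6 * 44 * 1778
dL = 0.9153 um


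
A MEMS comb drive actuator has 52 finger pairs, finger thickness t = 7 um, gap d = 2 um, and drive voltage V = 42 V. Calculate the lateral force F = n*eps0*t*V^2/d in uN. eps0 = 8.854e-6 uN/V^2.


Step 1: Parameters: n=52, eps0=8.854e-6 uN/V^2, t=7 um, V=42 V, d=2 um
Step 2: V^2 = 1764
Step 3: F = 52 * 8.854e-6 * 7 * 1764 / 2
F = 2.843 uN


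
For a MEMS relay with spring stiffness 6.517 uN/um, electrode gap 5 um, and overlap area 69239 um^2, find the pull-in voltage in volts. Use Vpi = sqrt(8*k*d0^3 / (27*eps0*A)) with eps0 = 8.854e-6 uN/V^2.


Step 1: Compute numerator: 8 * k * d0^3 = 8 * 6.517 * 5^3 = 6517.0
Step 2: Compute denominator: 27 * eps0 * A = 27 * 8.854e-6 * 69239 = 16.552137
Step 3: Vpi = sqrt(6517.0 / 16.552137)
Vpi = 19.84 V


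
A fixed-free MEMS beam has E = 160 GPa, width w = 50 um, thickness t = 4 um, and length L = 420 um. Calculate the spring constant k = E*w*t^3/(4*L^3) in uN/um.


Step 1: Convert E to consistent units (1 GPa = 1000 uN/um^2).
E = 160 GPa = 160000 uN/um^2
Step 2: Compute t^3 = 4^3 = 64
Step 3: Compute L^3 = 420^3 = 74088000
Step 4: k = 160000 * 50 * 64 / (4 * 74088000)
k = 1.7277 uN/um


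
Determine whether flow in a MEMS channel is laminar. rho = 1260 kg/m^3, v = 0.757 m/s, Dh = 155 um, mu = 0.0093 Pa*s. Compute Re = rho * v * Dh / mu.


Step 1: Convert Dh to meters: Dh = 155e-6 m
Step 2: Re = rho * v * Dh / mu
Re = 1260 * 0.757 * 155e-6 / 0.0093
Re = 15.897
Since Re = 15.897 is below ~2300, the flow is laminar.


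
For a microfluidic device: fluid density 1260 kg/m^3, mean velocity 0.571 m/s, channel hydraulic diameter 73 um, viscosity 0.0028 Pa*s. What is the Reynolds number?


Step 1: Convert Dh to meters: Dh = 73e-6 m
Step 2: Re = rho * v * Dh / mu
Re = 1260 * 0.571 * 73e-6 / 0.0028
Re = 18.757


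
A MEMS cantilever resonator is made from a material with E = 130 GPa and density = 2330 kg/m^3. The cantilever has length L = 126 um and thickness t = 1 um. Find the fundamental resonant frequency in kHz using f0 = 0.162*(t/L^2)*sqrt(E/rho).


Step 1: Convert units to SI.
t_SI = 1e-6 m, L_SI = 126e-6 m
Step 2: Calculate sqrt(E/rho).
sqrt(130e9 / 2330) = 7469.54 m/s
Step 3: Compute f0.
f0 = 0.162 * 1e-6 / (126e-6)^2 * 7469.54 = 76219.8 Hz = 76.22 kHz


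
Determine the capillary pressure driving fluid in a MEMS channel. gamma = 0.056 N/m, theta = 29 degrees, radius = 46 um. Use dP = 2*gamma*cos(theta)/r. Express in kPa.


Step 1: cos(29 deg) = 0.8746
Step 2: Convert r to m: r = 46e-6 m
Step 3: dP = 2 * 0.056 * 0.8746 / 46e-6 = 2129.5 Pa
Step 4: Convert Pa to kPa (divide by 1000).
dP = 2.13 kPa


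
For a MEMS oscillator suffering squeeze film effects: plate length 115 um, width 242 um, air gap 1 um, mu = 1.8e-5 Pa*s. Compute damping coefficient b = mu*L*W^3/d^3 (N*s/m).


Step 1: Convert to SI.
L = 115e-6 m, W = 242e-6 m, d = 1e-6 m
Step 2: W^3 = (242e-6)^3 = 1.42e-11 m^3
Step 3: d^3 = (1e-6)^3 = 1.00e-18 m^3
Step 4: b = 1.8e-5 * 115e-6 * 1.42e-11 / 1.00e-18
b = 2.93e-02 N*s/m


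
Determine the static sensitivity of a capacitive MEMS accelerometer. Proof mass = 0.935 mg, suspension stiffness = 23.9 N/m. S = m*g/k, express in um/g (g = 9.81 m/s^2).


Step 1: Convert mass: m = 0.935 mg = 9.35e-07 kg
Step 2: S = m * g / k = 9.35e-07 * 9.81 / 23.9
Step 3: S = 3.84e-07 m/g
Step 4: Convert to um/g: S = 0.384 um/g


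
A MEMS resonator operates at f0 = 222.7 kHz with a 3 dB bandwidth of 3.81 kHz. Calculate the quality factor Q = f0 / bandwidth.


Step 1: Q = f0 / bandwidth
Step 2: Q = 222.7 / 3.81
Q = 58.5


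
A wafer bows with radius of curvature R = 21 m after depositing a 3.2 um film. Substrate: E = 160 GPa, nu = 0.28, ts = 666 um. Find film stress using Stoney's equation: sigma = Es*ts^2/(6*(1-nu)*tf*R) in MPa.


Step 1: Compute numerator: Es * ts^2 = 160 * 666^2 = 70968960 (GPa*um^2)
Step 2: Compute denominator (R in um): 6*(1-nu)*tf*R = 6*0.72*3.2*21e6 = 290304000.0 (um^2)
Step 3: sigma (GPa) = 70968960 / 290304000.0 = 2.44464e-01 GPa
Step 4: Convert to MPa (x1000): sigma = 244.5 MPa


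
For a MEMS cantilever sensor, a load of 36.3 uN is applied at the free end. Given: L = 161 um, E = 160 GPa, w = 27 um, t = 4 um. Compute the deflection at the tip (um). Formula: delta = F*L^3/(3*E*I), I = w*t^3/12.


Step 1: Calculate the second moment of area.
I = w * t^3 / 12 = 27 * 4^3 / 12 = 144.0 um^4
Step 2: Convert E to consistent units (1 GPa = 1000 uN/um^2).
E = 160 GPa = 160000 uN/um^2
Step 3: Calculate tip deflection.
delta = F * L^3 / (3 * E * I)
delta = 36.3 * 161^3 / (3 * 160000 * 144.0)
delta = 2.1917 um


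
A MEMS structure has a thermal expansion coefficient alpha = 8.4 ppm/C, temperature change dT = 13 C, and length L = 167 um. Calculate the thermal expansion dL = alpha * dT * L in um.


Step 1: Convert CTE: alpha = 8.4 ppm/C = 8.4e-6 /C
Step 2: dL = 8.4e-6 * 13 * 167
dL = 0.0182 um


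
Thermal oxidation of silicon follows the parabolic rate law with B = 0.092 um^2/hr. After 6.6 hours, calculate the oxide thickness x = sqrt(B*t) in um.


Step 1: Compute B*t = 0.092 * 6.6 = 0.6072
Step 2: x = sqrt(0.6072)
x = 0.779 um


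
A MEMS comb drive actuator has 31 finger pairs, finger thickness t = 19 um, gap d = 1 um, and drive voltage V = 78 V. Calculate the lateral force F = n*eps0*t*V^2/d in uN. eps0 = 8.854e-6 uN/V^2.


Step 1: Parameters: n=31, eps0=8.854e-6 uN/V^2, t=19 um, V=78 V, d=1 um
Step 2: V^2 = 6084
Step 3: F = 31 * 8.854e-6 * 19 * 6084 / 1
F = 31.728 uN


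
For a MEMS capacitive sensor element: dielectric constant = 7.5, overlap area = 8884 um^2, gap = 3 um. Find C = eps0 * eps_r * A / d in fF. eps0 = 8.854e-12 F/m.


Step 1: Convert area to m^2: A = 8884e-12 m^2
Step 2: Convert gap to m: d = 3e-6 m
Step 3: C = eps0 * eps_r * A / d
C = 8.854e-12 * 7.5 * 8884e-12 / 3e-6
Step 4: Convert to fF (multiply by 1e15).
C = 196.65 fF


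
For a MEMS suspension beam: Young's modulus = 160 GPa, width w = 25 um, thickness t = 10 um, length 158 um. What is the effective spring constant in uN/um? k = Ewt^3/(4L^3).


Step 1: Convert E to consistent units (1 GPa = 1000 uN/um^2).
E = 160 GPa = 160000 uN/um^2
Step 2: Compute t^3 = 10^3 = 1000
Step 3: Compute L^3 = 158^3 = 3944312
Step 4: k = 160000 * 25 * 1000 / (4 * 3944312)
k = 253.5296 uN/um


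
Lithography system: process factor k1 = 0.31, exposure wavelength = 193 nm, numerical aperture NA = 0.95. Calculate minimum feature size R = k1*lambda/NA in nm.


Step 1: Identify values: k1 = 0.31, lambda = 193 nm, NA = 0.95
Step 2: R = k1 * lambda / NA
R = 0.31 * 193 / 0.95
R = 63.0 nm
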